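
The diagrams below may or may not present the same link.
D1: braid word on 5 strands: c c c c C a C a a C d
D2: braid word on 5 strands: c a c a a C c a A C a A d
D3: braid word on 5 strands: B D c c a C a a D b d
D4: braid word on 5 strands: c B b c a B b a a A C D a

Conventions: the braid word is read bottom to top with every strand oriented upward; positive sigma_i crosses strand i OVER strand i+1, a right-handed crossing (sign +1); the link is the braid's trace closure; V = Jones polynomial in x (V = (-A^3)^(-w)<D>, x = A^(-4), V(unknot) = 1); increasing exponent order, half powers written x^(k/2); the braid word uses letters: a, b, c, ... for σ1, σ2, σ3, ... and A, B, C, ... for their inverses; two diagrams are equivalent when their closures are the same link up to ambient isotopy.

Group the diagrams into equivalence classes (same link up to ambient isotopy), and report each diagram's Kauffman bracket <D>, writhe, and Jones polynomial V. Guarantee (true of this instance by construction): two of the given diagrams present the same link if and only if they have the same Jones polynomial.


equivalence classes: {D1, D2, D3, D4}
D1 (bracket -A^-3 + A^5 + A^9 + A^13; 11 crossings at w = +5): V = -x^(1/2) - x^(3/2) - x^(5/2) + x^(9/2)
V(D2) = -x^(1/2) - x^(3/2) - x^(5/2) + x^(9/2)  (w +5, c 13, <D> = -A^-3 + A^5 + A^9 + A^13)
V(D3) = -x^(1/2) - x^(3/2) - x^(5/2) + x^(9/2)  [11 crossings, <D> = -A^-9 + A^-1 + A^3 + A^7, w = +3]
V(D4) = -x^(1/2) - x^(3/2) - x^(5/2) + x^(9/2)  (w +3, c 13, <D> = -A^-9 + A^-1 + A^3 + A^7)
key observation: all 4 diagrams share one V(x), hence one class


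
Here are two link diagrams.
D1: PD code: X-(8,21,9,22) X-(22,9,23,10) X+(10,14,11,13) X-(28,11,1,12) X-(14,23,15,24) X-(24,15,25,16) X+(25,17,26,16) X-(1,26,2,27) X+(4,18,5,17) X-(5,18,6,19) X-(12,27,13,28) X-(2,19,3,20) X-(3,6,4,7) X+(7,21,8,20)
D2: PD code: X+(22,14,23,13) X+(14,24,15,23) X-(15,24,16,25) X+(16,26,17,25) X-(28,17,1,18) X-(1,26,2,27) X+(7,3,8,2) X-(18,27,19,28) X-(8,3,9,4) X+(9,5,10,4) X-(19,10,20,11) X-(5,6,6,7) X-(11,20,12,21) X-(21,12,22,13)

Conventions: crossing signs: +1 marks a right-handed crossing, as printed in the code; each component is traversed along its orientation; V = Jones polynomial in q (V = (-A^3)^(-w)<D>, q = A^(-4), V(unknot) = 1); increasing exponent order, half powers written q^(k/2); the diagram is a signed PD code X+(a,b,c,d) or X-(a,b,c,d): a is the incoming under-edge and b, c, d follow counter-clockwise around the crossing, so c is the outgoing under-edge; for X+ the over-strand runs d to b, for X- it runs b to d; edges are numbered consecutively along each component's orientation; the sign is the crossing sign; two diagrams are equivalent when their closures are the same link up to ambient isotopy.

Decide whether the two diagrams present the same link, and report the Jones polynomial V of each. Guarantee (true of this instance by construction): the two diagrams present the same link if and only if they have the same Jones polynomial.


same link: no
V(D1) = -q^-6 + q^-5 - q^-4 + 2q^-3 - q^-2 + q^-1  [14 crossings, <D> = A^-14 - A^-10 + 2A^-6 - A^-2 + A^2 - A^6, w = -6]
V(D2) = -q^-4 + q^-3 + q^-1  [14 crossings, <D> = A^-8 + 1 - A^4, w = -4]
insight: 2 values of V(q) split the 2 diagrams


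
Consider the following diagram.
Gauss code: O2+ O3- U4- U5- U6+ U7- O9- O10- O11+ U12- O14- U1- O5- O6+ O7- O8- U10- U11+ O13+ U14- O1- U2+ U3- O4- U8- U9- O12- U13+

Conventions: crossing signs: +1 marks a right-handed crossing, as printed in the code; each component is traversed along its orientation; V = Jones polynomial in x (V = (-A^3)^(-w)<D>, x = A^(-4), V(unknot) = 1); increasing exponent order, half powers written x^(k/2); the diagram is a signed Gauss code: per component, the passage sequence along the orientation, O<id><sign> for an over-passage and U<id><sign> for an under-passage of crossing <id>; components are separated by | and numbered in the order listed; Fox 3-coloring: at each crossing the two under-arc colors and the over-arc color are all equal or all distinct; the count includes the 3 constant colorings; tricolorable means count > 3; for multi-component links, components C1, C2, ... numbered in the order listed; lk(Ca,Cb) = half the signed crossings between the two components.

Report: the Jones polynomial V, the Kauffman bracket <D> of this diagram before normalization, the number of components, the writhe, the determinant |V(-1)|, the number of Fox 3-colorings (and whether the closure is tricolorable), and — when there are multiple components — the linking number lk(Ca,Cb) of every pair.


Jones polynomial: V(x) = x^-8 - 2x^-7 + x^-6 - 2x^-5 + 2x^-4 + x^-2
<D> = A^-10 + 2A^-2 - 2A^2 + A^6 - 2A^10 + A^14; writhe -6
components 1, writhe -6 (14 crossings)
3-colorings: 27 of 3^14, det 9 — tricolorable
note: |V(-1)| = 9: so tricolorable, since 3 divides 9


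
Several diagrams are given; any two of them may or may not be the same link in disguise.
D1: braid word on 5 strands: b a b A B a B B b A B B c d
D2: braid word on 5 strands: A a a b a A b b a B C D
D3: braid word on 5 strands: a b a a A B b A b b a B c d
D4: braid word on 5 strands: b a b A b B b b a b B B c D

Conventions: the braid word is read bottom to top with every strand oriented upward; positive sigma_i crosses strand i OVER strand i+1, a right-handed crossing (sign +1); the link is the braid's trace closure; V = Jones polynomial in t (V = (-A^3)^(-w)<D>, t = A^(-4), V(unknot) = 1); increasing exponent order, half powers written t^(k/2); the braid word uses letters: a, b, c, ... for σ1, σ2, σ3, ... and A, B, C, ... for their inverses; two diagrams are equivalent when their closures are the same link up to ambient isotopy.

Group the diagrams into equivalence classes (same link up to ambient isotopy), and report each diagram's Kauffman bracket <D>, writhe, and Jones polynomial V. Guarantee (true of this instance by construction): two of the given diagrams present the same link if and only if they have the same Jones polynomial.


classes: {D1} | {D2, D3, D4}
V(D1) = 1  [14 crossings, <D> = 1, w = 0]
D2 (bracket -A^-18 + A^-14 - A^-10 + 2A^-6 - A^-2 + A^2; 12 crossings at w = +2): V = t - t^2 + 2t^3 - t^4 + t^5 - t^6
V(D3) = t - t^2 + 2t^3 - t^4 + t^5 - t^6  [14 crossings, <D> = -A^-6 + A^-2 - A^2 + 2A^6 - A^10 + A^14, w = +6]
V(D4) = t - t^2 + 2t^3 - t^4 + t^5 - t^6  [14 crossings, <D> = -A^-12 + A^-8 - A^-4 + 2 - A^4 + A^8, w = +4]
note: 2 classes among 4 diagrams; unequal V(t) rules out equality


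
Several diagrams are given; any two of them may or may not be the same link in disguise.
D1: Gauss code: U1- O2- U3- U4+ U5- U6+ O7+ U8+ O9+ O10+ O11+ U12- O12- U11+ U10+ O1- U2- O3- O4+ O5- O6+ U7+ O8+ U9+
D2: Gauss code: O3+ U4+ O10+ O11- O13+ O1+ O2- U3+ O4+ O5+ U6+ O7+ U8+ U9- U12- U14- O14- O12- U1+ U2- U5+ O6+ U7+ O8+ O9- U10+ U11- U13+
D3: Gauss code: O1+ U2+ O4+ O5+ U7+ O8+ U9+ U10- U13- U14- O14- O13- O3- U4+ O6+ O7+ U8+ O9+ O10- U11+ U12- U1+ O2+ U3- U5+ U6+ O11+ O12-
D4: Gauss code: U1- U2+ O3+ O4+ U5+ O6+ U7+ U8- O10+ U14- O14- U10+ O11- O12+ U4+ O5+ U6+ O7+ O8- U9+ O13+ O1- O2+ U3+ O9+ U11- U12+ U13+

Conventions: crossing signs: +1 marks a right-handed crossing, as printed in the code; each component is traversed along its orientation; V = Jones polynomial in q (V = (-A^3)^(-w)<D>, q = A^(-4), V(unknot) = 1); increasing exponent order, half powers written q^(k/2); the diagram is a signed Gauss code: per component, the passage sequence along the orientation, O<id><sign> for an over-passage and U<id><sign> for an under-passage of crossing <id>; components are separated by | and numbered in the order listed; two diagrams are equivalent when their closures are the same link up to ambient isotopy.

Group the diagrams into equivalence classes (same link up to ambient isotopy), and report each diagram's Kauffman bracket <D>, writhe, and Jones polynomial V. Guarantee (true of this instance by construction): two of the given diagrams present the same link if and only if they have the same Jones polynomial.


equivalence classes: {D1} | {D2, D3, D4}
D1 (bracket A^6; 12 crossings at w = +2): V = 1
V(D2) = q^2 + 2q^4 - 2q^5 + q^6 - 2q^7 + q^8  [14 crossings, <D> = A^-20 - 2A^-16 + A^-12 - 2A^-8 + 2A^-4 + A^4, w = +4]
V(D3) = q^2 + 2q^4 - 2q^5 + q^6 - 2q^7 + q^8  (w +4, c 14, <D> = A^-20 - 2A^-16 + A^-12 - 2A^-8 + 2A^-4 + A^4)
V(D4) = q^2 + 2q^4 - 2q^5 + q^6 - 2q^7 + q^8  (w +6, c 14, <D> = A^-14 - 2A^-10 + A^-6 - 2A^-2 + 2A^2 + A^10)
key observation: 2 values of V(q) split the 4 diagrams


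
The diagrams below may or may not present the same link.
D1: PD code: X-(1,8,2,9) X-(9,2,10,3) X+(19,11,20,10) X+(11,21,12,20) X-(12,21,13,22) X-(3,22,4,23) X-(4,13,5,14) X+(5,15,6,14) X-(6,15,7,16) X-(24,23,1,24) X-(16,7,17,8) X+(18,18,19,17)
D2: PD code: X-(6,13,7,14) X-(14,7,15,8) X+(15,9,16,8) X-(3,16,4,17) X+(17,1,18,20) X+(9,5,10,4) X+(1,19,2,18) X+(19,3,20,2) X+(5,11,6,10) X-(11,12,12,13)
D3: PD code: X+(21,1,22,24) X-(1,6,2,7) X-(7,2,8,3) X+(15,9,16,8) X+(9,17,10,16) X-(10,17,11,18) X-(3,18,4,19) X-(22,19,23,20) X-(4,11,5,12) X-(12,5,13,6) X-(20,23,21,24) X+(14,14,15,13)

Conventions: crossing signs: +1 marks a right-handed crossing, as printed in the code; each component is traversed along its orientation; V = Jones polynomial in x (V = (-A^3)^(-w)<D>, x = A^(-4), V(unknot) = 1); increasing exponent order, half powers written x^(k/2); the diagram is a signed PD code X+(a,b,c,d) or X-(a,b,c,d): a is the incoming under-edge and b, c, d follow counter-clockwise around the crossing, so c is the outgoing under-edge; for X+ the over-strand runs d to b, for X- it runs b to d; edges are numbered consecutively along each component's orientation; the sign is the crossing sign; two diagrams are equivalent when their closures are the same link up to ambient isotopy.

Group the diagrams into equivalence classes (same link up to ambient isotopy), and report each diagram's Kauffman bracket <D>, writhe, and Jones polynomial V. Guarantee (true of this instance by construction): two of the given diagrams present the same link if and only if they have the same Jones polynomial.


grouping into links: {D1, D3} | {D2}
V(D1) = -x^-6 + x^-5 - x^-4 + 2x^-3 - x^-2 + x^-1  (w -4, c 12, <D> = A^-8 - A^-4 + 2 - A^4 + A^8 - A^12)
V(D2) = x + x^3 - x^4  [10 crossings, <D> = -A^-10 + A^-6 + A^2, w = +2]
V(D3) = -x^-6 + x^-5 - x^-4 + 2x^-3 - x^-2 + x^-1  (w -4, c 12, <D> = A^-8 - A^-4 + 2 - A^4 + A^8 - A^12)
key observation: 2 classes among 3 diagrams; unequal V(x) rules out equality


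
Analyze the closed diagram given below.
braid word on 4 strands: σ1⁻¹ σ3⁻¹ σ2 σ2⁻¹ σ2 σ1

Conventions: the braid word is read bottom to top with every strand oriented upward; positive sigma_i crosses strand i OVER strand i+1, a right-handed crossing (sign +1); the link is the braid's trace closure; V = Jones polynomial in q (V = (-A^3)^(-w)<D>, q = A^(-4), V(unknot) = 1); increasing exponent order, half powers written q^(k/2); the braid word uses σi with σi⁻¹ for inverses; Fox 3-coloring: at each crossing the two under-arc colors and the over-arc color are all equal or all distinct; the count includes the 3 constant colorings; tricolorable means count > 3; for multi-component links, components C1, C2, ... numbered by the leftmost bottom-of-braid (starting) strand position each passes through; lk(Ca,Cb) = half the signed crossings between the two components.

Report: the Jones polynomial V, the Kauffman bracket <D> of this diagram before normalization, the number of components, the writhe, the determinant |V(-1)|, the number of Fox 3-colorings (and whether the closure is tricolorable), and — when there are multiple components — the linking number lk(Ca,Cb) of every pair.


V(q) = -q^(-1/2) - q^(1/2)
bracket: -A^-2 - A^2, w = 0
2 components, writhe 0, over 6 crossings
lk(C1,C2) = 0
det 0, colorings 9 of 3^7 — tricolorable
observation: summing lk over 1 pair gives 0


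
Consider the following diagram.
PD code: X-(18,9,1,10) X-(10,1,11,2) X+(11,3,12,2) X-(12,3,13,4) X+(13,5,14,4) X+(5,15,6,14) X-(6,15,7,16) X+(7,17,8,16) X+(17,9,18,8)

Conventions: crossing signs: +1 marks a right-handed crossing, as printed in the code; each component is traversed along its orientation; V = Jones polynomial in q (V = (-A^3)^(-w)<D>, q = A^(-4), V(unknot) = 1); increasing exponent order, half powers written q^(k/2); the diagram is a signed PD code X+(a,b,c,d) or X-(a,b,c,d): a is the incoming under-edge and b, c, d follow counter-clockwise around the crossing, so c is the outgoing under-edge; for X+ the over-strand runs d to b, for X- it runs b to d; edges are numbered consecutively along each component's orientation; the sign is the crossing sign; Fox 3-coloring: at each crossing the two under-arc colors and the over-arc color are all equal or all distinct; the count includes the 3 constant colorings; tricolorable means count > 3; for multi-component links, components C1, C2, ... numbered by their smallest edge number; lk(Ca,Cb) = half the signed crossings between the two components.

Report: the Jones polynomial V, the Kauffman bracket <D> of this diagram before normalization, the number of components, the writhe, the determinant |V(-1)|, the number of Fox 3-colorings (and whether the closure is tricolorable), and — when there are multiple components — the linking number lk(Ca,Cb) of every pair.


V = 1
<D> = -A^3 (w = +1)
1 component over 9 crossings, w = +1
3 Fox colorings among 3^9, |V(-1)| = 1: not tricolorable
why: w = +1 (over 9 crossings) is diagram-only; (-A^3)^(-1) removes it from V


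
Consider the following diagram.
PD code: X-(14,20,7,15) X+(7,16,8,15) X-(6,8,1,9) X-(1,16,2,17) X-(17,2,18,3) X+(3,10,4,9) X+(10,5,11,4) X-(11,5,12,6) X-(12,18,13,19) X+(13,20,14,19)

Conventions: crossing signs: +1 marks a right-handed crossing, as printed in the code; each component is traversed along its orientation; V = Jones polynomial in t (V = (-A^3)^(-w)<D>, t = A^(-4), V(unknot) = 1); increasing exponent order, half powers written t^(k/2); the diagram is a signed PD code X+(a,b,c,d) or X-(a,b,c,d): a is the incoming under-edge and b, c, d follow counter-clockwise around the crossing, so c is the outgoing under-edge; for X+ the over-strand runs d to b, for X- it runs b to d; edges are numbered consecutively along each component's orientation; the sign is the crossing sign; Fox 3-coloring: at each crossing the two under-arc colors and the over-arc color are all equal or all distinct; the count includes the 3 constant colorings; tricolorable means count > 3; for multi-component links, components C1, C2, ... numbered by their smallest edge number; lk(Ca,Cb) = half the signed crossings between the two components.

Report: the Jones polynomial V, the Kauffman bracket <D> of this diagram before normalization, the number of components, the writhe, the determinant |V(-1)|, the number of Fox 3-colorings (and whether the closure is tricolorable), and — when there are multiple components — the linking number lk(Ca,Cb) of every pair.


Jones polynomial: V(t) = t^-3 + t^-2 + t^-1 + 1
<D> = A^-6 + A^-2 + A^2 + A^6; writhe -2
components 3, writhe -2 (10 crossings)
linking number lk(C1,C2) = 0
lk(C1,C3): -1
lk(C2,C3) = 0
3-colorings: 9 of 3^10, det 0 — tricolorable
note: span 3 respects span(V) <= c + mu - 1 = 12 for this 3-component diagram


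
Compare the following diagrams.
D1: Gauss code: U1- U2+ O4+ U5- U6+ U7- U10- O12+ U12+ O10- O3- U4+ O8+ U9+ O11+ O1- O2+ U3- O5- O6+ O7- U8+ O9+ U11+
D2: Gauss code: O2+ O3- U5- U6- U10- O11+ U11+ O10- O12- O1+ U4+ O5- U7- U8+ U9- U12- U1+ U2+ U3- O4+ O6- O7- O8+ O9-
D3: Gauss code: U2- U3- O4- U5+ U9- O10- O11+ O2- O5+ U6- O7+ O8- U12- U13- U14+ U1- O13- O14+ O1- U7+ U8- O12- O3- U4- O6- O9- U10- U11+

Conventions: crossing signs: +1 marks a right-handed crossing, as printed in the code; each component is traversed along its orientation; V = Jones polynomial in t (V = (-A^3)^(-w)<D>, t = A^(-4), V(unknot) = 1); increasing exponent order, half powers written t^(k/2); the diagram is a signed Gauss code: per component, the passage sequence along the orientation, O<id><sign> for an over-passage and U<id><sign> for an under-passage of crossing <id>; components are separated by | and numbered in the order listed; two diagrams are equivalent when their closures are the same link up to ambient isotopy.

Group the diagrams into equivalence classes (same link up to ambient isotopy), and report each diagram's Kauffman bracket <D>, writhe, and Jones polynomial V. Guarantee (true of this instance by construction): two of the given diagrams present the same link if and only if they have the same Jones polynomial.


grouping into links: {D1} | {D2} | {D3}
V(D1) = t^-1 - 1 + 2t - 2t^2 + 2t^3 - 2t^4 + t^5  (w +2, c 12, <D> = A^-14 - 2A^-10 + 2A^-6 - 2A^-2 + 2A^2 - A^6 + A^10)
V(D2) = 1  (w -2, c 12, <D> = A^-6)
V(D3) = -t^-6 + t^-5 - t^-4 + 2t^-3 - t^-2 + t^-1  [14 crossings, <D> = A^-14 - A^-10 + 2A^-6 - A^-2 + A^2 - A^6, w = -6]
why: 3 values of V(t) split the 3 diagrams


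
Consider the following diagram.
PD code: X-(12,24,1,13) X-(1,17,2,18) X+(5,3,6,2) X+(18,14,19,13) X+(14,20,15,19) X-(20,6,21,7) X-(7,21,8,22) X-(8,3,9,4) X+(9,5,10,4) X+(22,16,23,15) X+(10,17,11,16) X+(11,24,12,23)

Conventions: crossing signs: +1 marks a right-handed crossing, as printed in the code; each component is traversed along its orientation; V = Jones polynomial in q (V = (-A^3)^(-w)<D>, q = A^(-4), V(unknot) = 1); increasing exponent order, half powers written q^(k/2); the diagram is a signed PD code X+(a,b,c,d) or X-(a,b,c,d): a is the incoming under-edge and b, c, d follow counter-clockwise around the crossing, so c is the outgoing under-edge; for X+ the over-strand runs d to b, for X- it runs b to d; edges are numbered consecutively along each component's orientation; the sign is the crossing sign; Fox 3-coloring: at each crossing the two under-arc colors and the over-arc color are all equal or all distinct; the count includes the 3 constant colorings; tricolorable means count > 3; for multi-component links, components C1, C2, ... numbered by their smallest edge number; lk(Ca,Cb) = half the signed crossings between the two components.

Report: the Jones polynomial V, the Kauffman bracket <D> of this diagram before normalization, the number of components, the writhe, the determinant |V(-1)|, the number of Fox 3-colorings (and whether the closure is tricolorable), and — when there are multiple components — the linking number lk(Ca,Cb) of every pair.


V = -q^(-3/2) - 2q^(1/2) + q^(3/2) - q^(5/2) + q^(7/2)
<D> = A^-8 - A^-4 + 1 - 2A^4 - A^12 (w = +2)
2 components over 12 crossings, w = +2
lk(C1,C2): -1
9 Fox colorings among 3^12, |V(-1)| = 6: tricolorable
why: the span of V is 5, within the link bound 12 + 2 - 1


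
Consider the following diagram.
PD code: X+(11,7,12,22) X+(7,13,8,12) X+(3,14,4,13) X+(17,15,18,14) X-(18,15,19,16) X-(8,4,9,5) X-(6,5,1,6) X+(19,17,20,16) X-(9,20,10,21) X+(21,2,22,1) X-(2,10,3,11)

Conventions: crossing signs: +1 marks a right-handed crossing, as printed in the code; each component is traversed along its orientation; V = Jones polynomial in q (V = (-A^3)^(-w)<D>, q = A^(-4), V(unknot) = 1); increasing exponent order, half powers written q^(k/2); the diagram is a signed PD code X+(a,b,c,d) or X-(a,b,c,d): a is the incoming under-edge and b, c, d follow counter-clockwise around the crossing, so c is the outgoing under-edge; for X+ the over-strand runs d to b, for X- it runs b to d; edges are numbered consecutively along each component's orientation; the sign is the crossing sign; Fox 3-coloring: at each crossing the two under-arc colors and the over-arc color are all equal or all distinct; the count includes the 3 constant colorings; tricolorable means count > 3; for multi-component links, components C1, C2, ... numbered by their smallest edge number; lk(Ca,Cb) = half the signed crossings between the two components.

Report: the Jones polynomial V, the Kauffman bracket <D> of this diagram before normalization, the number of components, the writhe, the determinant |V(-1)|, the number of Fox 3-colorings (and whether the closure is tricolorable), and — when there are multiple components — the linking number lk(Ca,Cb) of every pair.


V = -q^(-3/2) + q^(-1/2) - 2q^(1/2) + q^(3/2) - 2q^(5/2) + q^(7/2)
<D> = -A^-11 + 2A^-7 - A^-3 + 2A - A^5 + A^9 (w = +1)
2 components over 11 crossings, w = +1
lk(C1,C2): 0
3 Fox colorings among 3^11, |V(-1)| = 8: not tricolorable
why: w = +1 (over 11 crossings) is diagram-only; (-A^3)^(-1) removes it from V


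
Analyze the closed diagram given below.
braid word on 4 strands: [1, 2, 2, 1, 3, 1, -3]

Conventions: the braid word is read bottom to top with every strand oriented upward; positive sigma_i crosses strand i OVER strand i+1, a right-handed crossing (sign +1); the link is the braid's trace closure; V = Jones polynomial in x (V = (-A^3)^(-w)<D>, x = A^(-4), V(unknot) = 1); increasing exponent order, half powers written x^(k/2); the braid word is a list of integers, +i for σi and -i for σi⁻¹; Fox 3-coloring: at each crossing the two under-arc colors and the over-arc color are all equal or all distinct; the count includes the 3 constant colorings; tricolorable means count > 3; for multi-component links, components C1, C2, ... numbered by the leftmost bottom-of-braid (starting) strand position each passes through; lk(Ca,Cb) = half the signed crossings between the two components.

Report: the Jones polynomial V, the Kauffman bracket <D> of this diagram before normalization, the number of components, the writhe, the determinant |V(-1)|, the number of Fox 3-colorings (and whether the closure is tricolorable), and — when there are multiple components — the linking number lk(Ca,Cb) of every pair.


Jones polynomial: V(x) = x + x^2 + 2x^3 + x^4 - x^7
<D> = A^-13 - A^-1 - 2A^3 - A^7 - A^11; writhe +5
components 3, writhe +5 (7 crossings)
linking number lk(C1,C2) = +1
lk(C1,C3): 0
lk(C2,C3) = 0
3-colorings: 27 of 3^7, det 0 — tricolorable
note: span 6 respects span(V) <= c + mu - 1 = 9 for this 3-component diagram


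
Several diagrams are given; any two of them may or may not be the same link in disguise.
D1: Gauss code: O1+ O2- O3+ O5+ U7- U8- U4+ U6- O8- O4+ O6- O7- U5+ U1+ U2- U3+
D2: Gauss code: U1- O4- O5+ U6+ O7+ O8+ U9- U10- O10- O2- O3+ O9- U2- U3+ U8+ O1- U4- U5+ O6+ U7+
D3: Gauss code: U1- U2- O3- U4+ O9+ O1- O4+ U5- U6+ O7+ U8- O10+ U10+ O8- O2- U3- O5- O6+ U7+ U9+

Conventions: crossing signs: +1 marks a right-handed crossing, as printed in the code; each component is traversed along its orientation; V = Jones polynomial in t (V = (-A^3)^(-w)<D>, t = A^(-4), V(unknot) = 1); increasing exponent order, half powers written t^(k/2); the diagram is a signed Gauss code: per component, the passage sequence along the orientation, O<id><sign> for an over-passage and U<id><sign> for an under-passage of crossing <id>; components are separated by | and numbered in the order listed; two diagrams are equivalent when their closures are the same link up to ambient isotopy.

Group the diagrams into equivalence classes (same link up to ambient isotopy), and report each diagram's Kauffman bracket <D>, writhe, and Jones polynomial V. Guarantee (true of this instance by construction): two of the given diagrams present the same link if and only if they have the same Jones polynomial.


equivalence classes: {D1, D2, D3}
D1 (bracket 1; 8 crossings at w = 0): V = 1
V(D2) = 1  (w 0, c 10, <D> = 1)
V(D3) = 1  (w 0, c 10, <D> = 1)
observation: all 3 diagrams share one V(t), hence one class


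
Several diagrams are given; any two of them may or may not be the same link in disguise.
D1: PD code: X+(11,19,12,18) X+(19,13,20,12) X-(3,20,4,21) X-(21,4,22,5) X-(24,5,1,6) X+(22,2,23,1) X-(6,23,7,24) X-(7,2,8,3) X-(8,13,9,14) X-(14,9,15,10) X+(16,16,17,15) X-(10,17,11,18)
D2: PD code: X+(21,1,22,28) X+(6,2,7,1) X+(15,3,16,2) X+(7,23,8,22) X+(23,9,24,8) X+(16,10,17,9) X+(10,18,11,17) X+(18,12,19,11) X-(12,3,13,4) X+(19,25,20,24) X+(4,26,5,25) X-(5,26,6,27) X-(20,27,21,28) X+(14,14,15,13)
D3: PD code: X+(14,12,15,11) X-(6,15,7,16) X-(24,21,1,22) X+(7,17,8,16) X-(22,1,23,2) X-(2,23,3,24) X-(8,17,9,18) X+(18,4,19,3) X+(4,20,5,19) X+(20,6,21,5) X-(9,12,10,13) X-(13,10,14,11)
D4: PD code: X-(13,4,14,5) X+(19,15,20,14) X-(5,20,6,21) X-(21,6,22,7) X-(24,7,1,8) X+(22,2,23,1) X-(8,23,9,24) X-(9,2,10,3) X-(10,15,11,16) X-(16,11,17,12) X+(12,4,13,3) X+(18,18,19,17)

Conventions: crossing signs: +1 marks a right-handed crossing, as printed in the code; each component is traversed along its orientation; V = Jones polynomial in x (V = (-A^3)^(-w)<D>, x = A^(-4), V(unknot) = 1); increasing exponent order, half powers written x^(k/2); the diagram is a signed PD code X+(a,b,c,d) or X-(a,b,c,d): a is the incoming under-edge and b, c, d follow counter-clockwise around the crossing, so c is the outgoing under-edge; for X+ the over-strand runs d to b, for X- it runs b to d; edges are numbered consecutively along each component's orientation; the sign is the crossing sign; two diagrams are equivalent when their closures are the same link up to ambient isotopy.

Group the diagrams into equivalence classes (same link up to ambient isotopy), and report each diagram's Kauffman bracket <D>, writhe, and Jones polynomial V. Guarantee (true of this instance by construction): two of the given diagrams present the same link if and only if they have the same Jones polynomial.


classes: {D1, D4} | {D2} | {D3}
V(D1) = -x^-6 + x^-5 - x^-4 + 2x^-3 - x^-2 + x^-1  [12 crossings, <D> = A^-8 - A^-4 + 2 - A^4 + A^8 - A^12, w = -4]
D2 (bracket A^-8 - 2A^-4 + 1 - 2A^4 + 2A^8 + A^16; 14 crossings at w = +8): V = x^2 + 2x^4 - 2x^5 + x^6 - 2x^7 + x^8
V(D3) = -x^-3 + x^-2 - x^-1 + 3 - x + x^2 - x^3  (w -2, c 12, <D> = -A^-18 + A^-14 - A^-10 + 3A^-6 - A^-2 + A^2 - A^6)
V(D4) = -x^-6 + x^-5 - x^-4 + 2x^-3 - x^-2 + x^-1  [12 crossings, <D> = A^-8 - A^-4 + 2 - A^4 + A^8 - A^12, w = -4]
note: comparing 4 Jones polynomials yields 3 groups


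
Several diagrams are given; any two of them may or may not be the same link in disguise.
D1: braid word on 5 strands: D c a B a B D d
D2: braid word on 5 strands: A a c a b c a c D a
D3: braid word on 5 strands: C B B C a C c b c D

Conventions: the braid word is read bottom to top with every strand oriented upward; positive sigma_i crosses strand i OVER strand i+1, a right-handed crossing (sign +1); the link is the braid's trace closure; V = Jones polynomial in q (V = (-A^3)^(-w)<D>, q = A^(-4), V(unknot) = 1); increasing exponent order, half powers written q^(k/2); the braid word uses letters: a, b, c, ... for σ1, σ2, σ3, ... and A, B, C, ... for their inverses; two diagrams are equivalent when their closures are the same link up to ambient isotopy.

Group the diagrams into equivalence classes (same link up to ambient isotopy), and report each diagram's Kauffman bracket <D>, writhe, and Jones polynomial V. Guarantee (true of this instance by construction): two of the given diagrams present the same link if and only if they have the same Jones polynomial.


classes: {D1} | {D2} | {D3}
V(D1) = q^-2 - q^-1 + 1 - q + q^2  [8 crossings, <D> = A^-8 - A^-4 + 1 - A^4 + A^8, w = 0]
V(D2) = q^2 + 2q^4 - 2q^5 + q^6 - 2q^7 + q^8  (w +6, c 10, <D> = A^-14 - 2A^-10 + A^-6 - 2A^-2 + 2A^2 + A^10)
V(D3) = 1  [10 crossings, <D> = A^-6, w = -2]
note: comparing 3 Jones polynomials yields 3 groups


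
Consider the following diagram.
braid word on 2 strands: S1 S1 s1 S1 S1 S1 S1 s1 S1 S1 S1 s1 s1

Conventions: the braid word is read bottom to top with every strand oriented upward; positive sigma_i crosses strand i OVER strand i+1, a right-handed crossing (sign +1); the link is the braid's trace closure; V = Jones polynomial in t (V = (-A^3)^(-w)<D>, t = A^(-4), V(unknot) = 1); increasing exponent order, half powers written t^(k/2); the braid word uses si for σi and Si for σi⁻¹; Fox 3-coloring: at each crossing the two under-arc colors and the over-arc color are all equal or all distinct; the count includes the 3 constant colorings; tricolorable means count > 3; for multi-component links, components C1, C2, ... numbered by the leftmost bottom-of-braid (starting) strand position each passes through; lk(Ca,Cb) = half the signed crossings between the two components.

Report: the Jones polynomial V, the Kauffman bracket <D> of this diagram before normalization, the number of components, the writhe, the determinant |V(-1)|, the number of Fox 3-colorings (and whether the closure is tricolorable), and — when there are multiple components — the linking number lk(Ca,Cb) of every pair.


Jones polynomial: V(t) = -t^-7 + t^-6 - t^-5 + t^-4 + t^-2
<D> = -A^-7 - A + A^5 - A^9 + A^13; writhe -5
components 1, writhe -5 (13 crossings)
3-colorings: 3 of 3^13, det 5 — not tricolorable
note: inverse pairs cancel, leaving σ1⁻¹ σ1⁻¹ σ1⁻¹ σ1⁻¹ σ1⁻¹


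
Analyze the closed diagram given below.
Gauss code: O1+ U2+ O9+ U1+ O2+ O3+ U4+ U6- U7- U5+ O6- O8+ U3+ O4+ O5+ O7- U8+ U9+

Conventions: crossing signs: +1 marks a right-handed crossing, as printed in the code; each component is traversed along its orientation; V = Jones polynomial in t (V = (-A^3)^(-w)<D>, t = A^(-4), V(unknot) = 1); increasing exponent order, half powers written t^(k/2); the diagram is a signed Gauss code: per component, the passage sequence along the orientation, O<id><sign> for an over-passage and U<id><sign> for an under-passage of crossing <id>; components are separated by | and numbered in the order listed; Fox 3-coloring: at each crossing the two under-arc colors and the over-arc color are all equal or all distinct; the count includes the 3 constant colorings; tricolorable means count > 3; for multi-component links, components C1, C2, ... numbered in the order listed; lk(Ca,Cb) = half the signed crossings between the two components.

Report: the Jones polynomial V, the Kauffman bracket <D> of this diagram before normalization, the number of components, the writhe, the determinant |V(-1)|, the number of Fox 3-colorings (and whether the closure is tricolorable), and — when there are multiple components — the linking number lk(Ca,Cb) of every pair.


V = t^2 + 2t^4 - 2t^5 + t^6 - 2t^7 + t^8
<D> = -A^-17 + 2A^-13 - A^-9 + 2A^-5 - 2A^-1 - A^7 (w = +5)
1 component over 9 crossings, w = +5
27 Fox colorings among 3^9, |V(-1)| = 9: tricolorable
why: V spans 6 powers of t: at least 6 crossings in any diagram


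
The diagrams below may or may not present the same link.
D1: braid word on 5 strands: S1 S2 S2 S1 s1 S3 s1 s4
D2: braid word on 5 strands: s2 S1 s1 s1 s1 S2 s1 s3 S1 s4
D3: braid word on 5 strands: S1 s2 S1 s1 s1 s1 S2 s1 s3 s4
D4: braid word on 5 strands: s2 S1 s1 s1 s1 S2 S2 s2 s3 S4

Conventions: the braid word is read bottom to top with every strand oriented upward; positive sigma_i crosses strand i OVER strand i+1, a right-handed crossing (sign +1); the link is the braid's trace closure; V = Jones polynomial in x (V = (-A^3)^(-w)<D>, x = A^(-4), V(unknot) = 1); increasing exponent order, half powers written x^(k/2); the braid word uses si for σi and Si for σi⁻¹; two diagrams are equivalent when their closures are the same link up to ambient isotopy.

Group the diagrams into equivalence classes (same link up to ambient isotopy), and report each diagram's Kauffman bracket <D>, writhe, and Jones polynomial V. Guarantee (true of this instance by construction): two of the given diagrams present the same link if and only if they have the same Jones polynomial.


equivalence classes: {D1} | {D2, D3, D4}
D1 (bracket A^-6 + A^-2 + A^2 + A^6; 8 crossings at w = -2): V = x^-3 + x^-2 + x^-1 + 1
V(D2) = 1 + x + x^2 + x^3  [10 crossings, <D> = 1 + A^4 + A^8 + A^12, w = +4]
D3 (bracket 1 + A^4 + A^8 + A^12; 10 crossings at w = +4): V = 1 + x + x^2 + x^3
V(D4) = 1 + x + x^2 + x^3  (w +2, c 10, <D> = A^-6 + A^-2 + A^2 + A^6)
key observation: 2 classes among 4 diagrams; unequal V(x) rules out equality


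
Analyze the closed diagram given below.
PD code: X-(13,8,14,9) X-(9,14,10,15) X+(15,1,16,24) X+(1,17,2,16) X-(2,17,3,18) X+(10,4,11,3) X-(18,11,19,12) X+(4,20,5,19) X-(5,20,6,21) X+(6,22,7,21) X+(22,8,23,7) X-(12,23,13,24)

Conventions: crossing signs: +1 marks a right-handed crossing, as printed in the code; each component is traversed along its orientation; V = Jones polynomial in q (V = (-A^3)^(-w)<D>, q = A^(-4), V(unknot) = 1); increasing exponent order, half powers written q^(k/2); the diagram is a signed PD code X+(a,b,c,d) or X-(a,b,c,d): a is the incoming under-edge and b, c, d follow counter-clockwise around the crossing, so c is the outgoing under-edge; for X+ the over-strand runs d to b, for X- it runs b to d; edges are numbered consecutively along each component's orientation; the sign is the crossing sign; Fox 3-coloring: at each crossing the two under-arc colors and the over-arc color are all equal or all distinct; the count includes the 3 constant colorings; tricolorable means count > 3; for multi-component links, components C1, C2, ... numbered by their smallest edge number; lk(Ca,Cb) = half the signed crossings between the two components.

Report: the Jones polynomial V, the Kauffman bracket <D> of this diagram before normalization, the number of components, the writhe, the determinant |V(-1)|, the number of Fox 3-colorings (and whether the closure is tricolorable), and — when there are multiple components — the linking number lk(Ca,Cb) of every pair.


V = -q^-3 + q^-2 - q^-1 + 3 - q + q^2 - q^3
<D> = -A^-12 + A^-8 - A^-4 + 3 - A^4 + A^8 - A^12 (w = 0)
1 component over 12 crossings, w = 0
27 Fox colorings among 3^12, |V(-1)| = 9: tricolorable
why: w = 0 (over 12 crossings) is diagram-only; (-A^3)^(0) removes it from V


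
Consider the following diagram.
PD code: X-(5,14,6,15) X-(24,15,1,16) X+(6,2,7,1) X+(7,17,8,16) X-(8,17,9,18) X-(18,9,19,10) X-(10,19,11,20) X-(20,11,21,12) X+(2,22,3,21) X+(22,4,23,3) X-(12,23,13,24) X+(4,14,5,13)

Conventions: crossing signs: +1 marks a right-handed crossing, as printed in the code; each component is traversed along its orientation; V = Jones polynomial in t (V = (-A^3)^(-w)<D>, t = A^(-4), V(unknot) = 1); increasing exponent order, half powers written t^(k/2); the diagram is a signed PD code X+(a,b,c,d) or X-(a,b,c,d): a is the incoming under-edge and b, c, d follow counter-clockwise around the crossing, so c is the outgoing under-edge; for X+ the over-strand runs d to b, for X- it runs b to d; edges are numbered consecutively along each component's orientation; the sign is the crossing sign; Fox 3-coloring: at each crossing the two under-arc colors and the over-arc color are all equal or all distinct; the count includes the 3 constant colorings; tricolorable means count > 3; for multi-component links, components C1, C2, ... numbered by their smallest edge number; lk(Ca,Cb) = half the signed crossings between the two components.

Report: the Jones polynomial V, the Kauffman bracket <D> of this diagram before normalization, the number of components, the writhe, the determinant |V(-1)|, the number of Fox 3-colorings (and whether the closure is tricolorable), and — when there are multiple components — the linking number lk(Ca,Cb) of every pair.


V = -t^-6 + 2t^-5 - 4t^-4 + 5t^-3 - 4t^-2 + 5t^-1 - 3 + 2t - t^2
<D> = -A^-14 + 2A^-10 - 3A^-6 + 5A^-2 - 4A^2 + 5A^6 - 4A^10 + 2A^14 - A^18 (w = -2)
1 component over 12 crossings, w = -2
9 Fox colorings among 3^12, |V(-1)| = 27: tricolorable
why: |V(-1)| = 27: so tricolorable, since 3 divides 27


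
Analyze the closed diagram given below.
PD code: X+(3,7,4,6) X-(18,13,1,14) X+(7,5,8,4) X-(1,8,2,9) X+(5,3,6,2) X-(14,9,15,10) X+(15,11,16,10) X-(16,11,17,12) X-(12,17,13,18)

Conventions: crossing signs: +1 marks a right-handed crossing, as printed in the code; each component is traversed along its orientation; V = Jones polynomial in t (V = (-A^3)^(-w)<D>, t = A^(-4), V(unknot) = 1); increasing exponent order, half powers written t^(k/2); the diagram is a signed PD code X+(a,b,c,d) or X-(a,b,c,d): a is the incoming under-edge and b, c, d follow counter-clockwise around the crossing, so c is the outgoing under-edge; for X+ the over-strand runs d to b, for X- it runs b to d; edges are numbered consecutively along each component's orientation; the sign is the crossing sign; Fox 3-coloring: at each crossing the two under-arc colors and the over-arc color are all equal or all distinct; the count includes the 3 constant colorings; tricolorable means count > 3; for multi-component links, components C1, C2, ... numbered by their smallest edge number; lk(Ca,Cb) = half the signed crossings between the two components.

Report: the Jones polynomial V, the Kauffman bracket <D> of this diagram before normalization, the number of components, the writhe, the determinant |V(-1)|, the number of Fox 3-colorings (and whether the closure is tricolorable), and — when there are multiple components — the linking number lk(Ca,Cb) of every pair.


V(t) = -t^-3 + t^-2 - t^-1 + 3 - t + t^2 - t^3
bracket: A^-15 - A^-11 + A^-7 - 3A^-3 + A - A^5 + A^9, w = -1
1 component, writhe -1, over 9 crossings
det 9, colorings 27 of 3^9 — tricolorable
observation: w = -1 shifts under R1 moves; the (-A^3)^(1) factor cancels that in V


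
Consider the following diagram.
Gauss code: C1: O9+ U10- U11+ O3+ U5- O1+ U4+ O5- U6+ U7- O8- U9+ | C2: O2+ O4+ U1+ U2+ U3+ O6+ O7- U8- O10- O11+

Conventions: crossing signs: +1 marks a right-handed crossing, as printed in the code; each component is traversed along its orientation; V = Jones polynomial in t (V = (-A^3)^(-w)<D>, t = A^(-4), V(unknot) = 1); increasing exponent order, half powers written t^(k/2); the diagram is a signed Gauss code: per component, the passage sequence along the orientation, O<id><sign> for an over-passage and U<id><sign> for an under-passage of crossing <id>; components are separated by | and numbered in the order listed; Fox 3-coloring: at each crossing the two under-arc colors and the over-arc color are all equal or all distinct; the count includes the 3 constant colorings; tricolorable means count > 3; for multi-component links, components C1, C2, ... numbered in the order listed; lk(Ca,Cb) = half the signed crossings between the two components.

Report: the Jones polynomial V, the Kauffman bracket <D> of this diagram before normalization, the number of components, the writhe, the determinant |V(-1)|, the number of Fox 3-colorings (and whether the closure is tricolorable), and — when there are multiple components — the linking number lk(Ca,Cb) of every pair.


Jones polynomial: V(t) = -t^(1/2) - t^(5/2)
<D> = A^-1 + A^7; writhe +3
components 2, writhe +3 (11 crossings)
linking number lk(C1,C2) = +1
3-colorings: 3 of 3^11, det 2 — not tricolorable
note: w = +3 (over 11 crossings) is diagram-only; (-A^3)^(-3) removes it from V


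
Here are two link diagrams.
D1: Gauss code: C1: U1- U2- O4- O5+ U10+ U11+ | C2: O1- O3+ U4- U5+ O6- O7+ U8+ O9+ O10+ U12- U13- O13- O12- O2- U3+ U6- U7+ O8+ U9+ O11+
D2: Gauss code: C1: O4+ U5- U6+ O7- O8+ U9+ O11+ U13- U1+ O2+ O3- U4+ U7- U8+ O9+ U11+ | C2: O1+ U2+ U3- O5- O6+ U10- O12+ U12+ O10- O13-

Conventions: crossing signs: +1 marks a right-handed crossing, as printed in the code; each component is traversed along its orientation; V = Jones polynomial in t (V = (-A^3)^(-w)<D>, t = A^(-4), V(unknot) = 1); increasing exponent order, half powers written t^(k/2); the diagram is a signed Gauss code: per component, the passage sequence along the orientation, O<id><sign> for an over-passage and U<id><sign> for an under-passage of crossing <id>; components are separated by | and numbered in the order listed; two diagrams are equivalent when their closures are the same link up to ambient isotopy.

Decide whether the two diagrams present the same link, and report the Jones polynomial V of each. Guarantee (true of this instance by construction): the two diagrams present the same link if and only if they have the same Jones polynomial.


equivalent: yes
V(D1) = -t^(1/2) - t^(3/2) - t^(5/2) + t^(9/2)  (w +1, c 13, <D> = -A^-15 + A^-7 + A^-3 + A)
V(D2) = -t^(1/2) - t^(3/2) - t^(5/2) + t^(9/2)  (w +3, c 13, <D> = -A^-9 + A^-1 + A^3 + A^7)
why: one V(t) for all 2 diagrams — one class (guaranteed)


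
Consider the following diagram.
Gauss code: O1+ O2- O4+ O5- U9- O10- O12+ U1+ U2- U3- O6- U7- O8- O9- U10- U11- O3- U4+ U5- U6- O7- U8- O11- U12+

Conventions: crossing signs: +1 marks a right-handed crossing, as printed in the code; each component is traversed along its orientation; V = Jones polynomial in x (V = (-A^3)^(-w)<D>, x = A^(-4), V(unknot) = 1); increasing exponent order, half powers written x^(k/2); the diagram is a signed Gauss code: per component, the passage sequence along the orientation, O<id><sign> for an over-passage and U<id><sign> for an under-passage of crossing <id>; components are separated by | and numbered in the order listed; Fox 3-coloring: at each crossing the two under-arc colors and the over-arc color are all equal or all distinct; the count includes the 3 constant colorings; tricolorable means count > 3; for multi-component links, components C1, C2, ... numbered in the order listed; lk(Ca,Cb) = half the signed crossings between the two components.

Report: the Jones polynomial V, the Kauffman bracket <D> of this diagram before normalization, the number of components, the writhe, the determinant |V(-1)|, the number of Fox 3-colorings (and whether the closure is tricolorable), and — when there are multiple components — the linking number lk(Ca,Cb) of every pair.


Jones polynomial: V(x) = -x^-9 + x^-8 - 2x^-7 + 3x^-6 - 2x^-5 + 2x^-4 - x^-3 + x^-2
<D> = A^-10 - A^-6 + 2A^-2 - 2A^2 + 3A^6 - 2A^10 + A^14 - A^18; writhe -6
components 1, writhe -6 (12 crossings)
3-colorings: 3 of 3^12, det 13 — not tricolorable
note: w = -6 shifts under R1 moves; the (-A^3)^(6) factor cancels that in V
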